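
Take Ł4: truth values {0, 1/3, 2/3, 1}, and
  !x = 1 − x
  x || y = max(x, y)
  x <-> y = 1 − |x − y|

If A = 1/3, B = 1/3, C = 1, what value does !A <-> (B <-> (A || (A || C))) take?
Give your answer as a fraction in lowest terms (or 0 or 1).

2/3

!A = !1/3 = 2/3
A || C = 1/3 || 1 = 1
A || (A || C) = 1/3 || 1 = 1
B <-> (A || (A || C)) = 1/3 <-> 1 = 1/3
!A <-> (B <-> (A || (A || C))) = 2/3 <-> 1/3 = 2/3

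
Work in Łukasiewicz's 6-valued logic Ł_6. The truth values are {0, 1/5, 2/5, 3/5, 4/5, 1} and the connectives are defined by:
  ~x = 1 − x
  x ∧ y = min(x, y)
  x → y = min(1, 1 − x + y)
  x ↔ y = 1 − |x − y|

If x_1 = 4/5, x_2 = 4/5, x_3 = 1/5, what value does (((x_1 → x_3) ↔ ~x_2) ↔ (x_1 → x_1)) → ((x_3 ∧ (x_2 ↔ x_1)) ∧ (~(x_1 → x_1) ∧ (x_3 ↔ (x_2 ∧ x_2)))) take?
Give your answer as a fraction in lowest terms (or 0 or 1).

1/5

x_1 → x_3 = 4/5 → 1/5 = 2/5
~x_2 = ~4/5 = 1/5
(x_1 → x_3) ↔ ~x_2 = 2/5 ↔ 1/5 = 4/5
x_1 → x_1 = 4/5 → 4/5 = 1
((x_1 → x_3) ↔ ~x_2) ↔ (x_1 → x_1) = 4/5 ↔ 1 = 4/5
x_2 ↔ x_1 = 4/5 ↔ 4/5 = 1
x_3 ∧ (x_2 ↔ x_1) = 1/5 ∧ 1 = 1/5
x_1 → x_1 = 4/5 → 4/5 = 1
~(x_1 → x_1) = ~1 = 0
x_2 ∧ x_2 = 4/5 ∧ 4/5 = 4/5
x_3 ↔ (x_2 ∧ x_2) = 1/5 ↔ 4/5 = 2/5
~(x_1 → x_1) ∧ (x_3 ↔ (x_2 ∧ x_2)) = 0 ∧ 2/5 = 0
(x_3 ∧ (x_2 ↔ x_1)) ∧ (~(x_1 → x_1) ∧ (x_3 ↔ (x_2 ∧ x_2))) = 1/5 ∧ 0 = 0
(((x_1 → x_3) ↔ ~x_2) ↔ (x_1 → x_1)) → ((x_3 ∧ (x_2 ↔ x_1)) ∧ (~(x_1 → x_1) ∧ (x_3 ↔ (x_2 ∧ x_2)))) = 4/5 → 0 = 1/5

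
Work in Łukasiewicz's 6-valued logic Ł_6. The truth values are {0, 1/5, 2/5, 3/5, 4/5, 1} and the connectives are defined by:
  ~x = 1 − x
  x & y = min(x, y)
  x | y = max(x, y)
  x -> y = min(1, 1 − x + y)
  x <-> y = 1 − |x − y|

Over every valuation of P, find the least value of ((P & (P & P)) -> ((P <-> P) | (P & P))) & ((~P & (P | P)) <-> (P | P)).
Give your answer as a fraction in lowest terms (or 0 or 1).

Take P = 1:
P & P = 1 & 1 = 1
P & (P & P) = 1 & 1 = 1
P <-> P = 1 <-> 1 = 1
P & P = 1 & 1 = 1
(P <-> P) | (P & P) = 1 | 1 = 1
(P & (P & P)) -> ((P <-> P) | (P & P)) = 1 -> 1 = 1
~P = ~1 = 0
P | P = 1 | 1 = 1
~P & (P | P) = 0 & 1 = 0
P | P = 1 | 1 = 1
(~P & (P | P)) <-> (P | P) = 0 <-> 1 = 0
((P & (P & P)) -> ((P <-> P) | (P & P))) & ((~P & (P | P)) <-> (P | P)) = 1 & 0 = 0
No assignment yields a value below 0, so this is the minimum.

0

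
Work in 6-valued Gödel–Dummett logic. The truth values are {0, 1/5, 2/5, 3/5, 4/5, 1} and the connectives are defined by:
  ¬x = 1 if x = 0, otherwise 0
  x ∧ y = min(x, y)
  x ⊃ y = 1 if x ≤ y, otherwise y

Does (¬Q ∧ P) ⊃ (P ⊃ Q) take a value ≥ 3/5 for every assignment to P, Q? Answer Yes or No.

No

Counterexample: take P = 1/5, Q = 0.
¬Q = ¬0 = 1
¬Q ∧ P = 1 ∧ 1/5 = 1/5
P ⊃ Q = 1/5 ⊃ 0 = 0
(¬Q ∧ P) ⊃ (P ⊃ Q) = 1/5 ⊃ 0 = 0
This gives 0, which is below 3/5.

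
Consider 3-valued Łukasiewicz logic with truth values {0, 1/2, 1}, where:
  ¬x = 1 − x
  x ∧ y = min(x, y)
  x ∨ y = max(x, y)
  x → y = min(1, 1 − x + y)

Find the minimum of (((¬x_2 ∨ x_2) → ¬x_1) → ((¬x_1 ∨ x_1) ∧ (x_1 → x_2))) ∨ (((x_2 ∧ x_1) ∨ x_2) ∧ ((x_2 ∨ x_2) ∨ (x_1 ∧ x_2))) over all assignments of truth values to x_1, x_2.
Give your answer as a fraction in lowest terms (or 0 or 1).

Take x_1 = 1/2, x_2 = 1/2:
¬x_2 = ¬1/2 = 1/2
¬x_2 ∨ x_2 = 1/2 ∨ 1/2 = 1/2
¬x_1 = ¬1/2 = 1/2
(¬x_2 ∨ x_2) → ¬x_1 = 1/2 → 1/2 = 1
¬x_1 = ¬1/2 = 1/2
¬x_1 ∨ x_1 = 1/2 ∨ 1/2 = 1/2
x_1 → x_2 = 1/2 → 1/2 = 1
(¬x_1 ∨ x_1) ∧ (x_1 → x_2) = 1/2 ∧ 1 = 1/2
((¬x_2 ∨ x_2) → ¬x_1) → ((¬x_1 ∨ x_1) ∧ (x_1 → x_2)) = 1 → 1/2 = 1/2
x_2 ∧ x_1 = 1/2 ∧ 1/2 = 1/2
(x_2 ∧ x_1) ∨ x_2 = 1/2 ∨ 1/2 = 1/2
x_2 ∨ x_2 = 1/2 ∨ 1/2 = 1/2
x_1 ∧ x_2 = 1/2 ∧ 1/2 = 1/2
(x_2 ∨ x_2) ∨ (x_1 ∧ x_2) = 1/2 ∨ 1/2 = 1/2
((x_2 ∧ x_1) ∨ x_2) ∧ ((x_2 ∨ x_2) ∨ (x_1 ∧ x_2)) = 1/2 ∧ 1/2 = 1/2
(((¬x_2 ∨ x_2) → ¬x_1) → ((¬x_1 ∨ x_1) ∧ (x_1 → x_2))) ∨ (((x_2 ∧ x_1) ∨ x_2) ∧ ((x_2 ∨ x_2) ∨ (x_1 ∧ x_2))) = 1/2 ∨ 1/2 = 1/2
No assignment yields a value below 1/2, so this is the minimum.

1/2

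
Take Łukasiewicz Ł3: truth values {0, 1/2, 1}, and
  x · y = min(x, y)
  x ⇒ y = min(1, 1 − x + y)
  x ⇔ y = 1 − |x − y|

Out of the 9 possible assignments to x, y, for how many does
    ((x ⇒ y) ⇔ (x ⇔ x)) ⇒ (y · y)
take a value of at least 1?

x = 0, y = 0 ↦ 0  <
x = 0, y = 1/2 ↦ 1/2  <
x = 0, y = 1 ↦ 1  ≥
x = 1/2, y = 0 ↦ 1/2  <
x = 1/2, y = 1/2 ↦ 1/2  <
x = 1/2, y = 1 ↦ 1  ≥
x = 1, y = 0 ↦ 1  ≥
x = 1, y = 1/2 ↦ 1  ≥
x = 1, y = 1 ↦ 1  ≥
So 5 of the 9 assignments meet the threshold.

5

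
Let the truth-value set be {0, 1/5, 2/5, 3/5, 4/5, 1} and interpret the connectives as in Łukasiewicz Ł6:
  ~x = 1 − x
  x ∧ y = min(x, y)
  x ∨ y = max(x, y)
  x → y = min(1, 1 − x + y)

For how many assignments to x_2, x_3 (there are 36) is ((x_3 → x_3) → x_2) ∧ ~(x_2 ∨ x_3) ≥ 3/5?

value 2/5: 8 assignments
value 1/5: 12 assignments
value 0: 16 assignments
So 0 of the 36 assignments meet the threshold.

0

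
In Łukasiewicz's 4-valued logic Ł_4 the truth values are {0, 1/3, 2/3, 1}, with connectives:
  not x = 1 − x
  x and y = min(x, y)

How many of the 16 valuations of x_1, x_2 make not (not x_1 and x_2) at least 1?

7

x_1 = 0, x_2 = 0 ↦ 1  ≥
x_1 = 0, x_2 = 1/3 ↦ 2/3  <
x_1 = 0, x_2 = 2/3 ↦ 1/3  <
x_1 = 0, x_2 = 1 ↦ 0  <
x_1 = 1/3, x_2 = 0 ↦ 1  ≥
x_1 = 1/3, x_2 = 1/3 ↦ 2/3  <
x_1 = 1/3, x_2 = 2/3 ↦ 1/3  <
x_1 = 1/3, x_2 = 1 ↦ 1/3  <
x_1 = 2/3, x_2 = 0 ↦ 1  ≥
x_1 = 2/3, x_2 = 1/3 ↦ 2/3  <
x_1 = 2/3, x_2 = 2/3 ↦ 2/3  <
x_1 = 2/3, x_2 = 1 ↦ 2/3  <
x_1 = 1, x_2 = 0 ↦ 1  ≥
x_1 = 1, x_2 = 1/3 ↦ 1  ≥
x_1 = 1, x_2 = 2/3 ↦ 1  ≥
x_1 = 1, x_2 = 1 ↦ 1  ≥
So 7 of the 16 assignments meet the threshold.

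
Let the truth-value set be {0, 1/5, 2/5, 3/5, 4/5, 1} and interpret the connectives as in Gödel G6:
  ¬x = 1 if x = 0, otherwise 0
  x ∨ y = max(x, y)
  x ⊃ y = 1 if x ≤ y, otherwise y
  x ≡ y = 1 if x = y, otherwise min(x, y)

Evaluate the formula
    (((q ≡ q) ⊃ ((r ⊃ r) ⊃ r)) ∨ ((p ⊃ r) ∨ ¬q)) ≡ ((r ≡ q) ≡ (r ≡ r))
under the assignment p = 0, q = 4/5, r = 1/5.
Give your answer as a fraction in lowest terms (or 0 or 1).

q ≡ q = 4/5 ≡ 4/5 = 1
r ⊃ r = 1/5 ⊃ 1/5 = 1
(r ⊃ r) ⊃ r = 1 ⊃ 1/5 = 1/5
(q ≡ q) ⊃ ((r ⊃ r) ⊃ r) = 1 ⊃ 1/5 = 1/5
p ⊃ r = 0 ⊃ 1/5 = 1
¬q = ¬4/5 = 0
(p ⊃ r) ∨ ¬q = 1 ∨ 0 = 1
((q ≡ q) ⊃ ((r ⊃ r) ⊃ r)) ∨ ((p ⊃ r) ∨ ¬q) = 1/5 ∨ 1 = 1
r ≡ q = 1/5 ≡ 4/5 = 1/5
r ≡ r = 1/5 ≡ 1/5 = 1
(r ≡ q) ≡ (r ≡ r) = 1/5 ≡ 1 = 1/5
(((q ≡ q) ⊃ ((r ⊃ r) ⊃ r)) ∨ ((p ⊃ r) ∨ ¬q)) ≡ ((r ≡ q) ≡ (r ≡ r)) = 1 ≡ 1/5 = 1/5

1/5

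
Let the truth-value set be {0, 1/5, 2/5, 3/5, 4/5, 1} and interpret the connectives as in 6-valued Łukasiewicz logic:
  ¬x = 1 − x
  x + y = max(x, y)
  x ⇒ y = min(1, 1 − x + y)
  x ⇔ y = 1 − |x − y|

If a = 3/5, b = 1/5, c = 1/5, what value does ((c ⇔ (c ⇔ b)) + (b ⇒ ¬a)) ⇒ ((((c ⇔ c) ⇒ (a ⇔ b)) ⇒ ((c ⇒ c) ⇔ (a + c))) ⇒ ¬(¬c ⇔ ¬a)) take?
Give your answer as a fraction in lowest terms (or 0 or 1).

c ⇔ b = 1/5 ⇔ 1/5 = 1
c ⇔ (c ⇔ b) = 1/5 ⇔ 1 = 1/5
¬a = ¬3/5 = 2/5
b ⇒ ¬a = 1/5 ⇒ 2/5 = 1
(c ⇔ (c ⇔ b)) + (b ⇒ ¬a) = 1/5 + 1 = 1
c ⇔ c = 1/5 ⇔ 1/5 = 1
a ⇔ b = 3/5 ⇔ 1/5 = 3/5
(c ⇔ c) ⇒ (a ⇔ b) = 1 ⇒ 3/5 = 3/5
c ⇒ c = 1/5 ⇒ 1/5 = 1
a + c = 3/5 + 1/5 = 3/5
(c ⇒ c) ⇔ (a + c) = 1 ⇔ 3/5 = 3/5
((c ⇔ c) ⇒ (a ⇔ b)) ⇒ ((c ⇒ c) ⇔ (a + c)) = 3/5 ⇒ 3/5 = 1
¬c = ¬1/5 = 4/5
¬a = ¬3/5 = 2/5
¬c ⇔ ¬a = 4/5 ⇔ 2/5 = 3/5
¬(¬c ⇔ ¬a) = ¬3/5 = 2/5
(((c ⇔ c) ⇒ (a ⇔ b)) ⇒ ((c ⇒ c) ⇔ (a + c))) ⇒ ¬(¬c ⇔ ¬a) = 1 ⇒ 2/5 = 2/5
((c ⇔ (c ⇔ b)) + (b ⇒ ¬a)) ⇒ ((((c ⇔ c) ⇒ (a ⇔ b)) ⇒ ((c ⇒ c) ⇔ (a + c))) ⇒ ¬(¬c ⇔ ¬a)) = 1 ⇒ 2/5 = 2/5

2/5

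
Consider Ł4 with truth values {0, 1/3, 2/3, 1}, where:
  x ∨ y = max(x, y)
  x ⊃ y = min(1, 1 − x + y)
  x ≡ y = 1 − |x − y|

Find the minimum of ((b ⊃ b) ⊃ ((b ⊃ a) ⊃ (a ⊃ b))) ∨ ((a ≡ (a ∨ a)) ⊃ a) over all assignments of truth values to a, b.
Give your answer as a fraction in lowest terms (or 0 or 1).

Take a = 1/3, b = 0:
b ⊃ b = 0 ⊃ 0 = 1
b ⊃ a = 0 ⊃ 1/3 = 1
a ⊃ b = 1/3 ⊃ 0 = 2/3
(b ⊃ a) ⊃ (a ⊃ b) = 1 ⊃ 2/3 = 2/3
(b ⊃ b) ⊃ ((b ⊃ a) ⊃ (a ⊃ b)) = 1 ⊃ 2/3 = 2/3
a ∨ a = 1/3 ∨ 1/3 = 1/3
a ≡ (a ∨ a) = 1/3 ≡ 1/3 = 1
(a ≡ (a ∨ a)) ⊃ a = 1 ⊃ 1/3 = 1/3
((b ⊃ b) ⊃ ((b ⊃ a) ⊃ (a ⊃ b))) ∨ ((a ≡ (a ∨ a)) ⊃ a) = 2/3 ∨ 1/3 = 2/3
No assignment yields a value below 2/3, so this is the minimum.

2/3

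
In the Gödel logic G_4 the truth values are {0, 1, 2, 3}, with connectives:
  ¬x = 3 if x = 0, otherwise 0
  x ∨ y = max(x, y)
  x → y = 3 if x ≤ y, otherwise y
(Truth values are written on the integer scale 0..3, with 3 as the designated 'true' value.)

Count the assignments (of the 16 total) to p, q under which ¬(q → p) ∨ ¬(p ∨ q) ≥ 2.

4

p = 0, q = 0 ↦ 3  ≥
p = 0, q = 1 ↦ 3  ≥
p = 0, q = 2 ↦ 3  ≥
p = 0, q = 3 ↦ 3  ≥
p = 1, q = 0 ↦ 0  <
p = 1, q = 1 ↦ 0  <
p = 1, q = 2 ↦ 0  <
p = 1, q = 3 ↦ 0  <
p = 2, q = 0 ↦ 0  <
p = 2, q = 1 ↦ 0  <
p = 2, q = 2 ↦ 0  <
p = 2, q = 3 ↦ 0  <
p = 3, q = 0 ↦ 0  <
p = 3, q = 1 ↦ 0  <
p = 3, q = 2 ↦ 0  <
p = 3, q = 3 ↦ 0  <
So 4 of the 16 assignments meet the threshold.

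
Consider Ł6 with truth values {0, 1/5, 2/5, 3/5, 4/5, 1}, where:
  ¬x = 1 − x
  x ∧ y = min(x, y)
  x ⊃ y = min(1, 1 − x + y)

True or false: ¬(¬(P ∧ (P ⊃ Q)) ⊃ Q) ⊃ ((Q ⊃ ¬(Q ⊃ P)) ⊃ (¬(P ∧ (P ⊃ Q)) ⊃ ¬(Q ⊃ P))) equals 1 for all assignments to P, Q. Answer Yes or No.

No

Counterexample: take P = 0, Q = 0.
P ⊃ Q = 0 ⊃ 0 = 1
P ∧ (P ⊃ Q) = 0 ∧ 1 = 0
¬(P ∧ (P ⊃ Q)) = ¬0 = 1
¬(P ∧ (P ⊃ Q)) ⊃ Q = 1 ⊃ 0 = 0
¬(¬(P ∧ (P ⊃ Q)) ⊃ Q) = ¬0 = 1
Q ⊃ P = 0 ⊃ 0 = 1
¬(Q ⊃ P) = ¬1 = 0
Q ⊃ ¬(Q ⊃ P) = 0 ⊃ 0 = 1
¬(P ∧ (P ⊃ Q)) ⊃ ¬(Q ⊃ P) = 1 ⊃ 0 = 0
(Q ⊃ ¬(Q ⊃ P)) ⊃ (¬(P ∧ (P ⊃ Q)) ⊃ ¬(Q ⊃ P)) = 1 ⊃ 0 = 0
¬(¬(P ∧ (P ⊃ Q)) ⊃ Q) ⊃ ((Q ⊃ ¬(Q ⊃ P)) ⊃ (¬(P ∧ (P ⊃ Q)) ⊃ ¬(Q ⊃ P))) = 1 ⊃ 0 = 0
This gives 0 ≠ 1.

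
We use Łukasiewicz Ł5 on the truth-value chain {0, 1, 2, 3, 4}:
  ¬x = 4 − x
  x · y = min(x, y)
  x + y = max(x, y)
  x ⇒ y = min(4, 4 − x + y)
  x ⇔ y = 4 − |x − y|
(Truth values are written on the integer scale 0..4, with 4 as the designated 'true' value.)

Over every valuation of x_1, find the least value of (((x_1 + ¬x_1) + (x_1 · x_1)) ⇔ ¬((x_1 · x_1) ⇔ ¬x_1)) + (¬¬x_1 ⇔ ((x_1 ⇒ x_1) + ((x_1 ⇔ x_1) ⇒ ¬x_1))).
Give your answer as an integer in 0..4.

2

Take x_1 = 2:
¬x_1 = ¬2 = 2
x_1 + ¬x_1 = 2 + 2 = 2
x_1 · x_1 = 2 · 2 = 2
(x_1 + ¬x_1) + (x_1 · x_1) = 2 + 2 = 2
x_1 · x_1 = 2 · 2 = 2
¬x_1 = ¬2 = 2
(x_1 · x_1) ⇔ ¬x_1 = 2 ⇔ 2 = 4
¬((x_1 · x_1) ⇔ ¬x_1) = ¬4 = 0
((x_1 + ¬x_1) + (x_1 · x_1)) ⇔ ¬((x_1 · x_1) ⇔ ¬x_1) = 2 ⇔ 0 = 2
¬x_1 = ¬2 = 2
¬¬x_1 = ¬2 = 2
x_1 ⇒ x_1 = 2 ⇒ 2 = 4
x_1 ⇔ x_1 = 2 ⇔ 2 = 4
¬x_1 = ¬2 = 2
(x_1 ⇔ x_1) ⇒ ¬x_1 = 4 ⇒ 2 = 2
(x_1 ⇒ x_1) + ((x_1 ⇔ x_1) ⇒ ¬x_1) = 4 + 2 = 4
¬¬x_1 ⇔ ((x_1 ⇒ x_1) + ((x_1 ⇔ x_1) ⇒ ¬x_1)) = 2 ⇔ 4 = 2
(((x_1 + ¬x_1) + (x_1 · x_1)) ⇔ ¬((x_1 · x_1) ⇔ ¬x_1)) + (¬¬x_1 ⇔ ((x_1 ⇒ x_1) + ((x_1 ⇔ x_1) ⇒ ¬x_1))) = 2 + 2 = 2
No assignment yields a value below 2, so this is the minimum.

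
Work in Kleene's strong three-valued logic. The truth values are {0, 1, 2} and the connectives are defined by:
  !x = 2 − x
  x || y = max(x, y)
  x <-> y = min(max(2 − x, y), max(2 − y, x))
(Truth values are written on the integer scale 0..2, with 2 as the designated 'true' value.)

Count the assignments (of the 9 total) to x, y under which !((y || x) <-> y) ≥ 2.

x = 0, y = 0 ↦ 0  <
x = 0, y = 1 ↦ 1  <
x = 0, y = 2 ↦ 0  <
x = 1, y = 0 ↦ 1  <
x = 1, y = 1 ↦ 1  <
x = 1, y = 2 ↦ 0  <
x = 2, y = 0 ↦ 2  ≥
x = 2, y = 1 ↦ 1  <
x = 2, y = 2 ↦ 0  <
So 1 of the 9 assignments meets the threshold.

1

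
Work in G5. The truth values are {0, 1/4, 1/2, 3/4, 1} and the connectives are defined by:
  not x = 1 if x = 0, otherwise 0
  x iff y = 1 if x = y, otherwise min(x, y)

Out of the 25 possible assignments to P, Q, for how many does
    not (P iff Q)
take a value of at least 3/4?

value 1: 8 assignments (counts)
value 0: 17 assignments
So 8 of the 25 assignments meet the threshold.

8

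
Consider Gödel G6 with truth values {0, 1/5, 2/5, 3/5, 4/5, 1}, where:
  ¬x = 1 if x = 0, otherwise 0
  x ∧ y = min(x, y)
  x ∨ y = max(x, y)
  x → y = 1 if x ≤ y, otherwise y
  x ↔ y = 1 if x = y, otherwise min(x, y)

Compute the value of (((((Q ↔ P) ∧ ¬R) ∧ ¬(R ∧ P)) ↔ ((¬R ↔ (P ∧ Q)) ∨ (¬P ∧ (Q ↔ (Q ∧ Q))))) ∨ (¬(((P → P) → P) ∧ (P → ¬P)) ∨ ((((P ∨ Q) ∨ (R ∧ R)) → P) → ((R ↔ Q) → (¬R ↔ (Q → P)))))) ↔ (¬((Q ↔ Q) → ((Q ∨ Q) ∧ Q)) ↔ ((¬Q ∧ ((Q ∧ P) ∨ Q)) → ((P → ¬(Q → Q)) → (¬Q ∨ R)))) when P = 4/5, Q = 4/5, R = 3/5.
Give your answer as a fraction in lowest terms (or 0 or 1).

Q ↔ P = 4/5 ↔ 4/5 = 1
¬R = ¬3/5 = 0
(Q ↔ P) ∧ ¬R = 1 ∧ 0 = 0
R ∧ P = 3/5 ∧ 4/5 = 3/5
¬(R ∧ P) = ¬3/5 = 0
((Q ↔ P) ∧ ¬R) ∧ ¬(R ∧ P) = 0 ∧ 0 = 0
¬R = ¬3/5 = 0
P ∧ Q = 4/5 ∧ 4/5 = 4/5
¬R ↔ (P ∧ Q) = 0 ↔ 4/5 = 0
¬P = ¬4/5 = 0
Q ∧ Q = 4/5 ∧ 4/5 = 4/5
Q ↔ (Q ∧ Q) = 4/5 ↔ 4/5 = 1
¬P ∧ (Q ↔ (Q ∧ Q)) = 0 ∧ 1 = 0
(¬R ↔ (P ∧ Q)) ∨ (¬P ∧ (Q ↔ (Q ∧ Q))) = 0 ∨ 0 = 0
(((Q ↔ P) ∧ ¬R) ∧ ¬(R ∧ P)) ↔ ((¬R ↔ (P ∧ Q)) ∨ (¬P ∧ (Q ↔ (Q ∧ Q)))) = 0 ↔ 0 = 1
P → P = 4/5 → 4/5 = 1
(P → P) → P = 1 → 4/5 = 4/5
¬P = ¬4/5 = 0
P → ¬P = 4/5 → 0 = 0
((P → P) → P) ∧ (P → ¬P) = 4/5 ∧ 0 = 0
¬(((P → P) → P) ∧ (P → ¬P)) = ¬0 = 1
P ∨ Q = 4/5 ∨ 4/5 = 4/5
R ∧ R = 3/5 ∧ 3/5 = 3/5
(P ∨ Q) ∨ (R ∧ R) = 4/5 ∨ 3/5 = 4/5
((P ∨ Q) ∨ (R ∧ R)) → P = 4/5 → 4/5 = 1
R ↔ Q = 3/5 ↔ 4/5 = 3/5
¬R = ¬3/5 = 0
Q → P = 4/5 → 4/5 = 1
¬R ↔ (Q → P) = 0 ↔ 1 = 0
(R ↔ Q) → (¬R ↔ (Q → P)) = 3/5 → 0 = 0
(((P ∨ Q) ∨ (R ∧ R)) → P) → ((R ↔ Q) → (¬R ↔ (Q → P))) = 1 → 0 = 0
¬(((P → P) → P) ∧ (P → ¬P)) ∨ ((((P ∨ Q) ∨ (R ∧ R)) → P) → ((R ↔ Q) → (¬R ↔ (Q → P)))) = 1 ∨ 0 = 1
((((Q ↔ P) ∧ ¬R) ∧ ¬(R ∧ P)) ↔ ((¬R ↔ (P ∧ Q)) ∨ (¬P ∧ (Q ↔ (Q ∧ Q))))) ∨ (¬(((P → P) → P) ∧ (P → ¬P)) ∨ ((((P ∨ Q) ∨ (R ∧ R)) → P) → ((R ↔ Q) → (¬R ↔ (Q → P))))) = 1 ∨ 1 = 1
Q ↔ Q = 4/5 ↔ 4/5 = 1
Q ∨ Q = 4/5 ∨ 4/5 = 4/5
(Q ∨ Q) ∧ Q = 4/5 ∧ 4/5 = 4/5
(Q ↔ Q) → ((Q ∨ Q) ∧ Q) = 1 → 4/5 = 4/5
¬((Q ↔ Q) → ((Q ∨ Q) ∧ Q)) = ¬4/5 = 0
¬Q = ¬4/5 = 0
Q ∧ P = 4/5 ∧ 4/5 = 4/5
(Q ∧ P) ∨ Q = 4/5 ∨ 4/5 = 4/5
¬Q ∧ ((Q ∧ P) ∨ Q) = 0 ∧ 4/5 = 0
Q → Q = 4/5 → 4/5 = 1
¬(Q → Q) = ¬1 = 0
P → ¬(Q → Q) = 4/5 → 0 = 0
¬Q = ¬4/5 = 0
¬Q ∨ R = 0 ∨ 3/5 = 3/5
(P → ¬(Q → Q)) → (¬Q ∨ R) = 0 → 3/5 = 1
(¬Q ∧ ((Q ∧ P) ∨ Q)) → ((P → ¬(Q → Q)) → (¬Q ∨ R)) = 0 → 1 = 1
¬((Q ↔ Q) → ((Q ∨ Q) ∧ Q)) ↔ ((¬Q ∧ ((Q ∧ P) ∨ Q)) → ((P → ¬(Q → Q)) → (¬Q ∨ R))) = 0 ↔ 1 = 0
(((((Q ↔ P) ∧ ¬R) ∧ ¬(R ∧ P)) ↔ ((¬R ↔ (P ∧ Q)) ∨ (¬P ∧ (Q ↔ (Q ∧ Q))))) ∨ (¬(((P → P) → P) ∧ (P → ¬P)) ∨ ((((P ∨ Q) ∨ (R ∧ R)) → P) → ((R ↔ Q) → (¬R ↔ (Q → P)))))) ↔ (¬((Q ↔ Q) → ((Q ∨ Q) ∧ Q)) ↔ ((¬Q ∧ ((Q ∧ P) ∨ Q)) → ((P → ¬(Q → Q)) → (¬Q ∨ R)))) = 1 ↔ 0 = 0

0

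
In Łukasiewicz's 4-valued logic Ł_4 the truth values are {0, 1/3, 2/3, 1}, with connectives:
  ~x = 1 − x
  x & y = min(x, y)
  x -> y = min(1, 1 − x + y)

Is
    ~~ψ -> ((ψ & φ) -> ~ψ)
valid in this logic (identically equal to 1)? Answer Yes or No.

Counterexample: take φ = 1/3, ψ = 1.
~ψ = ~1 = 0
~~ψ = ~0 = 1
ψ & φ = 1 & 1/3 = 1/3
~ψ = ~1 = 0
(ψ & φ) -> ~ψ = 1/3 -> 0 = 2/3
~~ψ -> ((ψ & φ) -> ~ψ) = 1 -> 2/3 = 2/3
This gives 2/3 ≠ 1.

No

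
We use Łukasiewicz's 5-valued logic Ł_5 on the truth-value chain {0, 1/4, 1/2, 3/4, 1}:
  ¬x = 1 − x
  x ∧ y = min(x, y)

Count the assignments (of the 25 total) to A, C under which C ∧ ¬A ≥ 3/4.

value 1: 1 assignment (counts)
value 3/4: 3 assignments (counts)
value 1/2: 5 assignments
value 1/4: 7 assignments
value 0: 9 assignments
So 4 of the 25 assignments meet the threshold.

4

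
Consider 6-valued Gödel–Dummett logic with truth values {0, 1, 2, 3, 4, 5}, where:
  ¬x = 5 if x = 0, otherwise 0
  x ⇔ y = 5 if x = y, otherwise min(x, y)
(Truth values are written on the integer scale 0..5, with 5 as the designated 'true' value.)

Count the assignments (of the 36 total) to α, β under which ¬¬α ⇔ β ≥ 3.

value 5: 6 assignments (counts)
value 4: 5 assignments (counts)
value 3: 5 assignments (counts)
value 2: 5 assignments
value 1: 5 assignments
value 0: 10 assignments
So 16 of the 36 assignments meet the threshold.

16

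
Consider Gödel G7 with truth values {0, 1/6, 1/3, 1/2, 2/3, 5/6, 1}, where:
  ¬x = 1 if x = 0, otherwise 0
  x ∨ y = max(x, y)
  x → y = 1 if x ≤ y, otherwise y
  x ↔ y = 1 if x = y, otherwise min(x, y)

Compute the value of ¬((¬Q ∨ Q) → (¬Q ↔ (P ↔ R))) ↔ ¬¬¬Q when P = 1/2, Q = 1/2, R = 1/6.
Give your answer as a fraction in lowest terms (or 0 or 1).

0

¬Q = ¬1/2 = 0
¬Q ∨ Q = 0 ∨ 1/2 = 1/2
¬Q = ¬1/2 = 0
P ↔ R = 1/2 ↔ 1/6 = 1/6
¬Q ↔ (P ↔ R) = 0 ↔ 1/6 = 0
(¬Q ∨ Q) → (¬Q ↔ (P ↔ R)) = 1/2 → 0 = 0
¬((¬Q ∨ Q) → (¬Q ↔ (P ↔ R))) = ¬0 = 1
¬Q = ¬1/2 = 0
¬¬Q = ¬0 = 1
¬¬¬Q = ¬1 = 0
¬((¬Q ∨ Q) → (¬Q ↔ (P ↔ R))) ↔ ¬¬¬Q = 1 ↔ 0 = 0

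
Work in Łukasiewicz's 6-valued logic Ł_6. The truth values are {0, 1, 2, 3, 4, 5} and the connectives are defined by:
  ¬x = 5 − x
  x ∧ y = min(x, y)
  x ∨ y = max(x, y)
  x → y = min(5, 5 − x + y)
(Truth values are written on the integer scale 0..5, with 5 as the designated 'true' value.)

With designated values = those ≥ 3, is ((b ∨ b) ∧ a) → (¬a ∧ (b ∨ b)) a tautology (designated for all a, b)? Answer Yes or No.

No

Counterexample: take a = 4, b = 4.
b ∨ b = 4 ∨ 4 = 4
(b ∨ b) ∧ a = 4 ∧ 4 = 4
¬a = ¬4 = 1
b ∨ b = 4 ∨ 4 = 4
¬a ∧ (b ∨ b) = 1 ∧ 4 = 1
((b ∨ b) ∧ a) → (¬a ∧ (b ∨ b)) = 4 → 1 = 2
This gives 2, which is below 3.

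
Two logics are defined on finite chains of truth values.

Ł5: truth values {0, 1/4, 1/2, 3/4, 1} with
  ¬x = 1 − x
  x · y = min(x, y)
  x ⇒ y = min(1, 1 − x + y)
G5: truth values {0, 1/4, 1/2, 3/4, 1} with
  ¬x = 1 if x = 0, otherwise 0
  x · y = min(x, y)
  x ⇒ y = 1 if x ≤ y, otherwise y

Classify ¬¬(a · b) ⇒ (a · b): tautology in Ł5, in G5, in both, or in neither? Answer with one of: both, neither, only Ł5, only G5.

only Ł5

In Ł5: every assignment gives 1 — tautology.
In G5: at a = 1/4, b = 1/4 the value is 1/4 — not a tautology.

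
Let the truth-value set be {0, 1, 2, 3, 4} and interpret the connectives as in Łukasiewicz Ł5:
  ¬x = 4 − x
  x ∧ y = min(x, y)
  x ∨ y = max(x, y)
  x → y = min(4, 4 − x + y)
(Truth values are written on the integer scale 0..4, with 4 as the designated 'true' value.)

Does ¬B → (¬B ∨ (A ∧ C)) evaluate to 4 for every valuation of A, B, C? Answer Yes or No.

At A = 2, B = 0, C = 1, for instance:
¬B = ¬0 = 4
A ∧ C = 2 ∧ 1 = 1
¬B ∨ (A ∧ C) = 4 ∨ 1 = 4
¬B → (¬B ∨ (A ∧ C)) = 4 → 4 = 4
and checking the remaining 124 assignments likewise gives ≥ 4 in every case.

Yes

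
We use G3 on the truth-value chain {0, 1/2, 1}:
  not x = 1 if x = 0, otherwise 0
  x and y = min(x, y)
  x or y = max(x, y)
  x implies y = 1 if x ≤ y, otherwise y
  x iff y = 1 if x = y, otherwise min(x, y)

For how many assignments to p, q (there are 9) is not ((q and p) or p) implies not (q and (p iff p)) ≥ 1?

p = 0, q = 0 ↦ 1  ≥
p = 0, q = 1/2 ↦ 0  <
p = 0, q = 1 ↦ 0  <
p = 1/2, q = 0 ↦ 1  ≥
p = 1/2, q = 1/2 ↦ 1  ≥
p = 1/2, q = 1 ↦ 1  ≥
p = 1, q = 0 ↦ 1  ≥
p = 1, q = 1/2 ↦ 1  ≥
p = 1, q = 1 ↦ 1  ≥
So 7 of the 9 assignments meet the threshold.

7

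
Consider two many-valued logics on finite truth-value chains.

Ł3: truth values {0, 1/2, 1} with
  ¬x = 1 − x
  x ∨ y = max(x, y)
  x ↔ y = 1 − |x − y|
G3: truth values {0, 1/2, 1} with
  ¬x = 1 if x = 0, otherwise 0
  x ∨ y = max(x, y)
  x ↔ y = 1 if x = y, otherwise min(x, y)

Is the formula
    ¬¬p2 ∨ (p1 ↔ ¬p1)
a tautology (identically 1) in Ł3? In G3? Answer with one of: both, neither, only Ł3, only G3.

neither

In Ł3: at p1 = 0, p2 = 0 the value is 0 — not a tautology.
In G3: at p1 = 0, p2 = 0 the value is 0 — not a tautology.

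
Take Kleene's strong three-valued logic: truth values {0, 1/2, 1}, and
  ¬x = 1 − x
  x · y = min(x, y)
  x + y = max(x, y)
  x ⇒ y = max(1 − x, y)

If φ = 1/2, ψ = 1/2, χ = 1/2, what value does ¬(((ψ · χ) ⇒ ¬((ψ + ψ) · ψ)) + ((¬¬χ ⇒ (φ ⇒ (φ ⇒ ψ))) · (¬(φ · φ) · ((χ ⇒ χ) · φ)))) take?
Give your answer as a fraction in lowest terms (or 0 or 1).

1/2

ψ · χ = 1/2 · 1/2 = 1/2
ψ + ψ = 1/2 + 1/2 = 1/2
(ψ + ψ) · ψ = 1/2 · 1/2 = 1/2
¬((ψ + ψ) · ψ) = ¬1/2 = 1/2
(ψ · χ) ⇒ ¬((ψ + ψ) · ψ) = 1/2 ⇒ 1/2 = 1/2
¬χ = ¬1/2 = 1/2
¬¬χ = ¬1/2 = 1/2
φ ⇒ ψ = 1/2 ⇒ 1/2 = 1/2
φ ⇒ (φ ⇒ ψ) = 1/2 ⇒ 1/2 = 1/2
¬¬χ ⇒ (φ ⇒ (φ ⇒ ψ)) = 1/2 ⇒ 1/2 = 1/2
φ · φ = 1/2 · 1/2 = 1/2
¬(φ · φ) = ¬1/2 = 1/2
χ ⇒ χ = 1/2 ⇒ 1/2 = 1/2
(χ ⇒ χ) · φ = 1/2 · 1/2 = 1/2
¬(φ · φ) · ((χ ⇒ χ) · φ) = 1/2 · 1/2 = 1/2
(¬¬χ ⇒ (φ ⇒ (φ ⇒ ψ))) · (¬(φ · φ) · ((χ ⇒ χ) · φ)) = 1/2 · 1/2 = 1/2
((ψ · χ) ⇒ ¬((ψ + ψ) · ψ)) + ((¬¬χ ⇒ (φ ⇒ (φ ⇒ ψ))) · (¬(φ · φ) · ((χ ⇒ χ) · φ))) = 1/2 + 1/2 = 1/2
¬(((ψ · χ) ⇒ ¬((ψ + ψ) · ψ)) + ((¬¬χ ⇒ (φ ⇒ (φ ⇒ ψ))) · (¬(φ · φ) · ((χ ⇒ χ) · φ)))) = ¬1/2 = 1/2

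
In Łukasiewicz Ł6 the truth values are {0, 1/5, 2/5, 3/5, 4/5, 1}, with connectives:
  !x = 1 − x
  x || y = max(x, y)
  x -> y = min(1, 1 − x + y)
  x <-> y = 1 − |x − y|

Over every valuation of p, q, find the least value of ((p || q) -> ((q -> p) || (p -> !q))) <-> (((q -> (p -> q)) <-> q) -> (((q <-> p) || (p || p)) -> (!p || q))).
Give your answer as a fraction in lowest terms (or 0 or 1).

3/5

Take p = 2/5, q = 1:
p || q = 2/5 || 1 = 1
q -> p = 1 -> 2/5 = 2/5
!q = !1 = 0
p -> !q = 2/5 -> 0 = 3/5
(q -> p) || (p -> !q) = 2/5 || 3/5 = 3/5
(p || q) -> ((q -> p) || (p -> !q)) = 1 -> 3/5 = 3/5
p -> q = 2/5 -> 1 = 1
q -> (p -> q) = 1 -> 1 = 1
(q -> (p -> q)) <-> q = 1 <-> 1 = 1
q <-> p = 1 <-> 2/5 = 2/5
p || p = 2/5 || 2/5 = 2/5
(q <-> p) || (p || p) = 2/5 || 2/5 = 2/5
!p = !2/5 = 3/5
!p || q = 3/5 || 1 = 1
((q <-> p) || (p || p)) -> (!p || q) = 2/5 -> 1 = 1
((q -> (p -> q)) <-> q) -> (((q <-> p) || (p || p)) -> (!p || q)) = 1 -> 1 = 1
((p || q) -> ((q -> p) || (p -> !q))) <-> (((q -> (p -> q)) <-> q) -> (((q <-> p) || (p || p)) -> (!p || q))) = 3/5 <-> 1 = 3/5
No assignment yields a value below 3/5, so this is the minimum.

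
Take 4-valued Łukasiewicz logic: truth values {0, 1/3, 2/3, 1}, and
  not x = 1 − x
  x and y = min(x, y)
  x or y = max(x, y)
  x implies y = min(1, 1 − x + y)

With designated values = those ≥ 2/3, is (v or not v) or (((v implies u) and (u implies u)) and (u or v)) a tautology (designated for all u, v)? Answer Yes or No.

Yes

u = 0, v = 0 ↦ 1
u = 0, v = 1/3 ↦ 2/3
u = 0, v = 2/3 ↦ 2/3
u = 0, v = 1 ↦ 1
u = 1/3, v = 0 ↦ 1
u = 1/3, v = 1/3 ↦ 2/3
u = 1/3, v = 2/3 ↦ 2/3
u = 1/3, v = 1 ↦ 1
u = 2/3, v = 0 ↦ 1
u = 2/3, v = 1/3 ↦ 2/3
u = 2/3, v = 2/3 ↦ 2/3
u = 2/3, v = 1 ↦ 1
u = 1, v = 0 ↦ 1
u = 1, v = 1/3 ↦ 1
u = 1, v = 2/3 ↦ 1
u = 1, v = 1 ↦ 1
Every assignment gives a value ≥ 2/3.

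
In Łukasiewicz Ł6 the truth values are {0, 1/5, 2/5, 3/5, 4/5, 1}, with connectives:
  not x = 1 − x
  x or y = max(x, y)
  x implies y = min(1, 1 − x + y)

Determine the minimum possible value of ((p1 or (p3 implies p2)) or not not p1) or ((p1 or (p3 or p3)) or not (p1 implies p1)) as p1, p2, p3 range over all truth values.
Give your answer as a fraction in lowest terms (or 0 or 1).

3/5

Take p1 = 0, p2 = 0, p3 = 2/5:
p3 implies p2 = 2/5 implies 0 = 3/5
p1 or (p3 implies p2) = 0 or 3/5 = 3/5
not p1 = not 0 = 1
not not p1 = not 1 = 0
(p1 or (p3 implies p2)) or not not p1 = 3/5 or 0 = 3/5
p3 or p3 = 2/5 or 2/5 = 2/5
p1 or (p3 or p3) = 0 or 2/5 = 2/5
p1 implies p1 = 0 implies 0 = 1
not (p1 implies p1) = not 1 = 0
(p1 or (p3 or p3)) or not (p1 implies p1) = 2/5 or 0 = 2/5
((p1 or (p3 implies p2)) or not not p1) or ((p1 or (p3 or p3)) or not (p1 implies p1)) = 3/5 or 2/5 = 3/5
No assignment yields a value below 3/5, so this is the minimum.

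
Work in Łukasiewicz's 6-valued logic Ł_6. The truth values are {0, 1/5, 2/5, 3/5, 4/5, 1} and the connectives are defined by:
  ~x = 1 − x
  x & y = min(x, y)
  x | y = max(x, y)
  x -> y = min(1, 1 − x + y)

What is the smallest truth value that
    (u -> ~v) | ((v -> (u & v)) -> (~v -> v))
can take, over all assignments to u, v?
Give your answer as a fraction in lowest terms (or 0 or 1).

4/5

Take u = 4/5, v = 2/5:
~v = ~2/5 = 3/5
u -> ~v = 4/5 -> 3/5 = 4/5
u & v = 4/5 & 2/5 = 2/5
v -> (u & v) = 2/5 -> 2/5 = 1
~v = ~2/5 = 3/5
~v -> v = 3/5 -> 2/5 = 4/5
(v -> (u & v)) -> (~v -> v) = 1 -> 4/5 = 4/5
(u -> ~v) | ((v -> (u & v)) -> (~v -> v)) = 4/5 | 4/5 = 4/5
No assignment yields a value below 4/5, so this is the minimum.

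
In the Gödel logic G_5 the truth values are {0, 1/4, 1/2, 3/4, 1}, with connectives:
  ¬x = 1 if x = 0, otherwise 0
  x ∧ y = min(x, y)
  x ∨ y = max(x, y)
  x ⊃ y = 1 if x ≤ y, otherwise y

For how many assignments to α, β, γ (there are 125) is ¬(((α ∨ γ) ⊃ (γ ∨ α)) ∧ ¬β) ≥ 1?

value 1: 100 assignments (counts)
value 0: 25 assignments
So 100 of the 125 assignments meet the threshold.

100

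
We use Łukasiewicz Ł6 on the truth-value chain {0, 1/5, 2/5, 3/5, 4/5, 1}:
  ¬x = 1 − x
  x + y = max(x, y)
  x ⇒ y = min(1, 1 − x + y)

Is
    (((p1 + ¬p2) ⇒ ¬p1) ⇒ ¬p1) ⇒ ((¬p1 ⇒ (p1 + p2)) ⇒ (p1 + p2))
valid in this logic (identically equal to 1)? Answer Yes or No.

No

Counterexample: take p1 = 1/5, p2 = 0.
¬p2 = ¬0 = 1
p1 + ¬p2 = 1/5 + 1 = 1
¬p1 = ¬1/5 = 4/5
(p1 + ¬p2) ⇒ ¬p1 = 1 ⇒ 4/5 = 4/5
¬p1 = ¬1/5 = 4/5
((p1 + ¬p2) ⇒ ¬p1) ⇒ ¬p1 = 4/5 ⇒ 4/5 = 1
¬p1 = ¬1/5 = 4/5
p1 + p2 = 1/5 + 0 = 1/5
¬p1 ⇒ (p1 + p2) = 4/5 ⇒ 1/5 = 2/5
p1 + p2 = 1/5 + 0 = 1/5
(¬p1 ⇒ (p1 + p2)) ⇒ (p1 + p2) = 2/5 ⇒ 1/5 = 4/5
(((p1 + ¬p2) ⇒ ¬p1) ⇒ ¬p1) ⇒ ((¬p1 ⇒ (p1 + p2)) ⇒ (p1 + p2)) = 1 ⇒ 4/5 = 4/5
This gives 4/5 ≠ 1.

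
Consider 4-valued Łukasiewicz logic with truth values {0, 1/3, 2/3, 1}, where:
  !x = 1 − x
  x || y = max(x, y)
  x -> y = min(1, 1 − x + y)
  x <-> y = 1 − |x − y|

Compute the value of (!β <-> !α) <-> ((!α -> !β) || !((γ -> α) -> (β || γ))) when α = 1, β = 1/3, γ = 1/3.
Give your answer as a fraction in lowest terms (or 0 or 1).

!β = !1/3 = 2/3
!α = !1 = 0
!β <-> !α = 2/3 <-> 0 = 1/3
!α = !1 = 0
!β = !1/3 = 2/3
!α -> !β = 0 -> 2/3 = 1
γ -> α = 1/3 -> 1 = 1
β || γ = 1/3 || 1/3 = 1/3
(γ -> α) -> (β || γ) = 1 -> 1/3 = 1/3
!((γ -> α) -> (β || γ)) = !1/3 = 2/3
(!α -> !β) || !((γ -> α) -> (β || γ)) = 1 || 2/3 = 1
(!β <-> !α) <-> ((!α -> !β) || !((γ -> α) -> (β || γ))) = 1/3 <-> 1 = 1/3

1/3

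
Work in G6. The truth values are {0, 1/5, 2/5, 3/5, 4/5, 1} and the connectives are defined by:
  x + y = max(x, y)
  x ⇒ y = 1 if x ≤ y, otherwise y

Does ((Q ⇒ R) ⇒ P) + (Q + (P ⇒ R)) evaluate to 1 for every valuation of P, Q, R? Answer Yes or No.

Counterexample: take P = 1/5, Q = 0, R = 0.
Q ⇒ R = 0 ⇒ 0 = 1
(Q ⇒ R) ⇒ P = 1 ⇒ 1/5 = 1/5
P ⇒ R = 1/5 ⇒ 0 = 0
Q + (P ⇒ R) = 0 + 0 = 0
((Q ⇒ R) ⇒ P) + (Q + (P ⇒ R)) = 1/5 + 0 = 1/5
This gives 1/5 ≠ 1.

No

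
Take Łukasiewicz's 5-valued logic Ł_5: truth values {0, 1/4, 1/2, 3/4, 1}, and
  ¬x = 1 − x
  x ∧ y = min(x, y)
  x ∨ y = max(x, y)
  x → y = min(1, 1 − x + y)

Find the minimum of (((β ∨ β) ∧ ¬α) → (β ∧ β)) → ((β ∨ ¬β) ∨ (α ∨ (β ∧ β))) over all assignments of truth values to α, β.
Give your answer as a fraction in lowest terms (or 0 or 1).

1/2

Take α = 0, β = 1/2:
β ∨ β = 1/2 ∨ 1/2 = 1/2
¬α = ¬0 = 1
(β ∨ β) ∧ ¬α = 1/2 ∧ 1 = 1/2
β ∧ β = 1/2 ∧ 1/2 = 1/2
((β ∨ β) ∧ ¬α) → (β ∧ β) = 1/2 → 1/2 = 1
¬β = ¬1/2 = 1/2
β ∨ ¬β = 1/2 ∨ 1/2 = 1/2
β ∧ β = 1/2 ∧ 1/2 = 1/2
α ∨ (β ∧ β) = 0 ∨ 1/2 = 1/2
(β ∨ ¬β) ∨ (α ∨ (β ∧ β)) = 1/2 ∨ 1/2 = 1/2
(((β ∨ β) ∧ ¬α) → (β ∧ β)) → ((β ∨ ¬β) ∨ (α ∨ (β ∧ β))) = 1 → 1/2 = 1/2
No assignment yields a value below 1/2, so this is the minimum.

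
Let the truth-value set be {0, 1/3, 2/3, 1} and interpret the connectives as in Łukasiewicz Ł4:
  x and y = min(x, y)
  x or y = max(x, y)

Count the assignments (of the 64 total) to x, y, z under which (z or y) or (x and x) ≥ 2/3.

value 1: 37 assignments (counts)
value 2/3: 19 assignments (counts)
value 1/3: 7 assignments
value 0: 1 assignment
So 56 of the 64 assignments meet the threshold.

56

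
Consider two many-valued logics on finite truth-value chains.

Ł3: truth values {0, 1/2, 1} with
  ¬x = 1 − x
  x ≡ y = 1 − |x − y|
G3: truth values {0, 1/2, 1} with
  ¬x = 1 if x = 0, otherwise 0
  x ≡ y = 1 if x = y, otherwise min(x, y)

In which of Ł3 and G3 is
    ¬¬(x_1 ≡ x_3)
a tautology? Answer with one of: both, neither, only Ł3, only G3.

In Ł3: at x_1 = 0, x_3 = 1/2 the value is 1/2 — not a tautology.
In G3: at x_1 = 0, x_3 = 1/2 the value is 0 — not a tautology.

neither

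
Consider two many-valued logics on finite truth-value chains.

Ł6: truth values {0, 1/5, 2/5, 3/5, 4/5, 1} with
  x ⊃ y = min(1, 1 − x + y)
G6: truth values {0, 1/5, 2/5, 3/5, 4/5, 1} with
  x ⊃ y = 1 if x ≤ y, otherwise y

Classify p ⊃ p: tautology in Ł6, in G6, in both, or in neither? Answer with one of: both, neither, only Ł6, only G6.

In Ł6: every assignment gives 1 — tautology.
In G6: every assignment gives 1 — tautology.

both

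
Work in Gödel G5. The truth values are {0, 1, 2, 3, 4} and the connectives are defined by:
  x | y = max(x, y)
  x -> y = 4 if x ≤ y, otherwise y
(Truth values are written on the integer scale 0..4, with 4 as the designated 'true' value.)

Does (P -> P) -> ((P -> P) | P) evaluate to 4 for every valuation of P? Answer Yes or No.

P = 0 ↦ 4
P = 1 ↦ 4
P = 2 ↦ 4
P = 3 ↦ 4
P = 4 ↦ 4
Every assignment gives a value ≥ 4.

Yes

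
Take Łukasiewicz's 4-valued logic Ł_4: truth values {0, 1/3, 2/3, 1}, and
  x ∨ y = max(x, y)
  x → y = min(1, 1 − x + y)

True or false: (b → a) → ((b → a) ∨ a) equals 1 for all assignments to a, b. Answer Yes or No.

Yes

a = 0, b = 0 ↦ 1
a = 0, b = 1/3 ↦ 1
a = 0, b = 2/3 ↦ 1
a = 0, b = 1 ↦ 1
a = 1/3, b = 0 ↦ 1
a = 1/3, b = 1/3 ↦ 1
a = 1/3, b = 2/3 ↦ 1
a = 1/3, b = 1 ↦ 1
a = 2/3, b = 0 ↦ 1
a = 2/3, b = 1/3 ↦ 1
a = 2/3, b = 2/3 ↦ 1
a = 2/3, b = 1 ↦ 1
a = 1, b = 0 ↦ 1
a = 1, b = 1/3 ↦ 1
a = 1, b = 2/3 ↦ 1
a = 1, b = 1 ↦ 1
Every assignment gives a value ≥ 1.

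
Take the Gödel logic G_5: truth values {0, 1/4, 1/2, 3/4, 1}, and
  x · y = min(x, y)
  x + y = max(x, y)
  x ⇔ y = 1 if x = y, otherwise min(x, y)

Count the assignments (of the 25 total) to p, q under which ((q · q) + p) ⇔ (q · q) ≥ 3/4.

value 1: 15 assignments (counts)
value 3/4: 1 assignment (counts)
value 1/2: 2 assignments
value 1/4: 3 assignments
value 0: 4 assignments
So 16 of the 25 assignments meet the threshold.

16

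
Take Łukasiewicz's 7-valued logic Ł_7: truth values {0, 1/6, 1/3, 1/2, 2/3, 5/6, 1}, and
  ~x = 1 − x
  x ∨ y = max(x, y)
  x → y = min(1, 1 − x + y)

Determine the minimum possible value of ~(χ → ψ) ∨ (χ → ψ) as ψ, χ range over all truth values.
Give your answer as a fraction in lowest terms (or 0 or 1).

1/2

Take ψ = 0, χ = 1/2:
χ → ψ = 1/2 → 0 = 1/2
~(χ → ψ) = ~1/2 = 1/2
χ → ψ = 1/2 → 0 = 1/2
~(χ → ψ) ∨ (χ → ψ) = 1/2 ∨ 1/2 = 1/2
No assignment yields a value below 1/2, so this is the minimum.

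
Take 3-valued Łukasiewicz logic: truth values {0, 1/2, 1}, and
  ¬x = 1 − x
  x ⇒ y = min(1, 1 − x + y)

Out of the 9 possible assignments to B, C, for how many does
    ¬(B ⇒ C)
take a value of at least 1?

B = 0, C = 0 ↦ 0  <
B = 0, C = 1/2 ↦ 0  <
B = 0, C = 1 ↦ 0  <
B = 1/2, C = 0 ↦ 1/2  <
B = 1/2, C = 1/2 ↦ 0  <
B = 1/2, C = 1 ↦ 0  <
B = 1, C = 0 ↦ 1  ≥
B = 1, C = 1/2 ↦ 1/2  <
B = 1, C = 1 ↦ 0  <
So 1 of the 9 assignments meets the threshold.

1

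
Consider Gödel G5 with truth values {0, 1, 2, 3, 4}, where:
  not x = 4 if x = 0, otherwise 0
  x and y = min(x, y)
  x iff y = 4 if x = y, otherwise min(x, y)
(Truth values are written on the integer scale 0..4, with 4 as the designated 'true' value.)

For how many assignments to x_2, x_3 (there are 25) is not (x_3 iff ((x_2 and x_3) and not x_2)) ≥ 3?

20

value 4: 20 assignments (counts)
value 0: 5 assignments
So 20 of the 25 assignments meet the threshold.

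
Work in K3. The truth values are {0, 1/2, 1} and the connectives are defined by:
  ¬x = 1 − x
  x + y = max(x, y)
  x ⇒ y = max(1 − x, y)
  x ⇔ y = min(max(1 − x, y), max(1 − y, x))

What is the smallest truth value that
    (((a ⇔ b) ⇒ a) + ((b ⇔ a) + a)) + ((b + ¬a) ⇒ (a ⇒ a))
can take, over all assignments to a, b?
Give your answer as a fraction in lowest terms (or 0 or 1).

Take a = 1/2, b = 0:
a ⇔ b = 1/2 ⇔ 0 = 1/2
(a ⇔ b) ⇒ a = 1/2 ⇒ 1/2 = 1/2
b ⇔ a = 0 ⇔ 1/2 = 1/2
(b ⇔ a) + a = 1/2 + 1/2 = 1/2
((a ⇔ b) ⇒ a) + ((b ⇔ a) + a) = 1/2 + 1/2 = 1/2
¬a = ¬1/2 = 1/2
b + ¬a = 0 + 1/2 = 1/2
a ⇒ a = 1/2 ⇒ 1/2 = 1/2
(b + ¬a) ⇒ (a ⇒ a) = 1/2 ⇒ 1/2 = 1/2
(((a ⇔ b) ⇒ a) + ((b ⇔ a) + a)) + ((b + ¬a) ⇒ (a ⇒ a)) = 1/2 + 1/2 = 1/2
No assignment yields a value below 1/2, so this is the minimum.

1/2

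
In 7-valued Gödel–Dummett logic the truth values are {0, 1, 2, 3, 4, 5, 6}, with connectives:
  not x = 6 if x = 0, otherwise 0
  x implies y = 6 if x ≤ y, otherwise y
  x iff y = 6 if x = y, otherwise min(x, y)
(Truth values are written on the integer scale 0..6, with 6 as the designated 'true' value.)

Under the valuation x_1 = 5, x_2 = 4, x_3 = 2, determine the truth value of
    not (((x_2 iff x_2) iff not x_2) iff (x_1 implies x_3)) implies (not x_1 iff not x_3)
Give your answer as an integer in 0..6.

6

x_2 iff x_2 = 4 iff 4 = 6
not x_2 = not 4 = 0
(x_2 iff x_2) iff not x_2 = 6 iff 0 = 0
x_1 implies x_3 = 5 implies 2 = 2
((x_2 iff x_2) iff not x_2) iff (x_1 implies x_3) = 0 iff 2 = 0
not (((x_2 iff x_2) iff not x_2) iff (x_1 implies x_3)) = not 0 = 6
not x_1 = not 5 = 0
not x_3 = not 2 = 0
not x_1 iff not x_3 = 0 iff 0 = 6
not (((x_2 iff x_2) iff not x_2) iff (x_1 implies x_3)) implies (not x_1 iff not x_3) = 6 implies 6 = 6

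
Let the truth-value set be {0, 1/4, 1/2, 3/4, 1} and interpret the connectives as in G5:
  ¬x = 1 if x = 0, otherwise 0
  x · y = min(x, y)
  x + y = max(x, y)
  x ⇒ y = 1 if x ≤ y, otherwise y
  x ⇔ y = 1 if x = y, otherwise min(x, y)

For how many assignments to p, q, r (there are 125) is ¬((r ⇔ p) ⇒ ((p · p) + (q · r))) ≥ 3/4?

5

value 1: 5 assignments (counts)
value 0: 120 assignments
So 5 of the 125 assignments meet the threshold.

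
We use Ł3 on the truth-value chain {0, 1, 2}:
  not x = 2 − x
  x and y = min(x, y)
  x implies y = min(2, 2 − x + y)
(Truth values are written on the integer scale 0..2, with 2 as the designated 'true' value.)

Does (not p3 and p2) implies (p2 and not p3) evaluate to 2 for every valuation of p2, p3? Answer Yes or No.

Yes

p2 = 0, p3 = 0 ↦ 2
p2 = 0, p3 = 1 ↦ 2
p2 = 0, p3 = 2 ↦ 2
p2 = 1, p3 = 0 ↦ 2
p2 = 1, p3 = 1 ↦ 2
p2 = 1, p3 = 2 ↦ 2
p2 = 2, p3 = 0 ↦ 2
p2 = 2, p3 = 1 ↦ 2
p2 = 2, p3 = 2 ↦ 2
Every assignment gives a value ≥ 2.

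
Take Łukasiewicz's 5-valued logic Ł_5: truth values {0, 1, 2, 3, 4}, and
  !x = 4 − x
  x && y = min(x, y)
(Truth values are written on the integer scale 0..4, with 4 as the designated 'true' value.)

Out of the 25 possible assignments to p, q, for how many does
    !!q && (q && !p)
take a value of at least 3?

4

value 4: 1 assignment (counts)
value 3: 3 assignments (counts)
value 2: 5 assignments
value 1: 7 assignments
value 0: 9 assignments
So 4 of the 25 assignments meet the threshold.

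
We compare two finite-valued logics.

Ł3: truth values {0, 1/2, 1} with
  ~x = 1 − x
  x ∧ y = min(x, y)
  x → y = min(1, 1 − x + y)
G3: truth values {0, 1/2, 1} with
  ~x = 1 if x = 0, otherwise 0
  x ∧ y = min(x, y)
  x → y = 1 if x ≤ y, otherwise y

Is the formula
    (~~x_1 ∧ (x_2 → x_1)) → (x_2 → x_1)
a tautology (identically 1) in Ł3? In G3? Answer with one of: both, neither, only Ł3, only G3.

In Ł3: every assignment gives 1 — tautology.
In G3: every assignment gives 1 — tautology.

both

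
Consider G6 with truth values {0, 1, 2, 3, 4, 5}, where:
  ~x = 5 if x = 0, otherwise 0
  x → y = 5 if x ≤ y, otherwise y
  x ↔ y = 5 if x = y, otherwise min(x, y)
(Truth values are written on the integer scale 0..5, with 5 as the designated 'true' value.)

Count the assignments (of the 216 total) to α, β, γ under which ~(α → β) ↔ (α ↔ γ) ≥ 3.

value 5: 60 assignments (counts)
value 4: 2 assignments (counts)
value 3: 4 assignments (counts)
value 2: 6 assignments
value 1: 8 assignments
value 0: 136 assignments
So 66 of the 216 assignments meet the threshold.

66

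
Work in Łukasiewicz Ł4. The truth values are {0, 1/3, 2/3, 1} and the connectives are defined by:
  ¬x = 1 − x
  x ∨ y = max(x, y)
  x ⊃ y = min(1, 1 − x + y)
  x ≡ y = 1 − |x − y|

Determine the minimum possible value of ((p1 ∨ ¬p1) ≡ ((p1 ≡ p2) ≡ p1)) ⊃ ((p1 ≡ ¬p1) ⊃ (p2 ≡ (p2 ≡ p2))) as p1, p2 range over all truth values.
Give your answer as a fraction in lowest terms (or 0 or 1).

Take p1 = 1/3, p2 = 0:
¬p1 = ¬1/3 = 2/3
p1 ∨ ¬p1 = 1/3 ∨ 2/3 = 2/3
p1 ≡ p2 = 1/3 ≡ 0 = 2/3
(p1 ≡ p2) ≡ p1 = 2/3 ≡ 1/3 = 2/3
(p1 ∨ ¬p1) ≡ ((p1 ≡ p2) ≡ p1) = 2/3 ≡ 2/3 = 1
¬p1 = ¬1/3 = 2/3
p1 ≡ ¬p1 = 1/3 ≡ 2/3 = 2/3
p2 ≡ p2 = 0 ≡ 0 = 1
p2 ≡ (p2 ≡ p2) = 0 ≡ 1 = 0
(p1 ≡ ¬p1) ⊃ (p2 ≡ (p2 ≡ p2)) = 2/3 ⊃ 0 = 1/3
((p1 ∨ ¬p1) ≡ ((p1 ≡ p2) ≡ p1)) ⊃ ((p1 ≡ ¬p1) ⊃ (p2 ≡ (p2 ≡ p2))) = 1 ⊃ 1/3 = 1/3
No assignment yields a value below 1/3, so this is the minimum.

1/3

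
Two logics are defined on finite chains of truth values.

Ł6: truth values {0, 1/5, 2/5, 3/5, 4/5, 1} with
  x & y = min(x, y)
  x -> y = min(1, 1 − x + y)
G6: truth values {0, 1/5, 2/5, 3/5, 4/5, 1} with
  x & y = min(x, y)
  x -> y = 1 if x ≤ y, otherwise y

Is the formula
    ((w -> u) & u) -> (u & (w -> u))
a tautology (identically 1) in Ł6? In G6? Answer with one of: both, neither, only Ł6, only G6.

In Ł6: every assignment gives 1 — tautology.
In G6: every assignment gives 1 — tautology.

both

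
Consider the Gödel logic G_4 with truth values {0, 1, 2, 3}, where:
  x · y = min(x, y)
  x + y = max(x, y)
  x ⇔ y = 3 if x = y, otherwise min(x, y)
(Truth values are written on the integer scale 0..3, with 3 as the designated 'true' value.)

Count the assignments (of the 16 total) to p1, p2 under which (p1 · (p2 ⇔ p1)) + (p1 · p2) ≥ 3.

p1 = 0, p2 = 0 ↦ 0  <
p1 = 0, p2 = 1 ↦ 0  <
p1 = 0, p2 = 2 ↦ 0  <
p1 = 0, p2 = 3 ↦ 0  <
p1 = 1, p2 = 0 ↦ 0  <
p1 = 1, p2 = 1 ↦ 1  <
p1 = 1, p2 = 2 ↦ 1  <
p1 = 1, p2 = 3 ↦ 1  <
p1 = 2, p2 = 0 ↦ 0  <
p1 = 2, p2 = 1 ↦ 1  <
p1 = 2, p2 = 2 ↦ 2  <
p1 = 2, p2 = 3 ↦ 2  <
p1 = 3, p2 = 0 ↦ 0  <
p1 = 3, p2 = 1 ↦ 1  <
p1 = 3, p2 = 2 ↦ 2  <
p1 = 3, p2 = 3 ↦ 3  ≥
So 1 of the 16 assignments meets the threshold.

1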